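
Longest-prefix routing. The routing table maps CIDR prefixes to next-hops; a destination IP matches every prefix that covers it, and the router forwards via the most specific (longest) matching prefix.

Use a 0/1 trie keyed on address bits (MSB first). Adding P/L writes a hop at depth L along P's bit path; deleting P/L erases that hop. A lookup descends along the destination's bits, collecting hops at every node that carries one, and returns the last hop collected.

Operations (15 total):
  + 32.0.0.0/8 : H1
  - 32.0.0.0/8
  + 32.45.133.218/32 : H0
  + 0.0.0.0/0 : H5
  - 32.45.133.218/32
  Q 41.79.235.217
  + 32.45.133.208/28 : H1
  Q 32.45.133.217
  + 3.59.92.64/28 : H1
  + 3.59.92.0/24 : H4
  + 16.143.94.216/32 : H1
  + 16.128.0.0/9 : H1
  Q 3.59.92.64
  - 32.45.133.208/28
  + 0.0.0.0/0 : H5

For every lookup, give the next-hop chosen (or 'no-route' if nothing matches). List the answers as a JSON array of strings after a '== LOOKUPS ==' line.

Apply in order:
  + 32.0.0.0/8 (H1) depth=8
  del 32.0.0.0/8 (clear depth 8)
  + 32.45.133.218/32 (H0) depth=32
  + 0.0.0.0/0 (H5) depth=0
  del 32.45.133.218/32 (clear depth 32)
  ? 41.79.235.217  path d0:H5→d1:-→d2:-→d3:-→d4:-  best=H5
  + 32.45.133.208/28 (H1) depth=28
  ? 32.45.133.217  path d0:H5→d1:-→d2:-→d3:-→d4:-→d5:-→d6:-→d7:-→d8:-→d9:-→d10:-→d11:-→d12:-→d13:-→d14:-→d15:-→d16:-→d17:-→d18:-→d19:-→d20:-→d21:-→d22:-→d23:-→d24:-→d25:-→d26:-→d27:-→d28:H1→d29:-→d30:-  best=H1
  + 3.59.92.64/28 (H1) depth=28
  + 3.59.92.0/24 (H4) depth=24
  + 16.143.94.216/32 (H1) depth=32
  + 16.128.0.0/9 (H1) depth=9
  ? 3.59.92.64  path d0:H5→d1:-→d2:-→d3:-→d4:-→d5:-→d6:-→d7:-→d8:-→d9:-→d10:-→d11:-→d12:-→d13:-→d14:-→d15:-→d16:-→d17:-→d18:-→d19:-→d20:-→d21:-→d22:-→d23:-→d24:H4→d25:-→d26:-→d27:-→d28:H1  best=H1
  del 32.45.133.208/28 (clear depth 28)
  + 0.0.0.0/0 (H5) depth=0

== LOOKUPS ==
["H5","H1","H1"]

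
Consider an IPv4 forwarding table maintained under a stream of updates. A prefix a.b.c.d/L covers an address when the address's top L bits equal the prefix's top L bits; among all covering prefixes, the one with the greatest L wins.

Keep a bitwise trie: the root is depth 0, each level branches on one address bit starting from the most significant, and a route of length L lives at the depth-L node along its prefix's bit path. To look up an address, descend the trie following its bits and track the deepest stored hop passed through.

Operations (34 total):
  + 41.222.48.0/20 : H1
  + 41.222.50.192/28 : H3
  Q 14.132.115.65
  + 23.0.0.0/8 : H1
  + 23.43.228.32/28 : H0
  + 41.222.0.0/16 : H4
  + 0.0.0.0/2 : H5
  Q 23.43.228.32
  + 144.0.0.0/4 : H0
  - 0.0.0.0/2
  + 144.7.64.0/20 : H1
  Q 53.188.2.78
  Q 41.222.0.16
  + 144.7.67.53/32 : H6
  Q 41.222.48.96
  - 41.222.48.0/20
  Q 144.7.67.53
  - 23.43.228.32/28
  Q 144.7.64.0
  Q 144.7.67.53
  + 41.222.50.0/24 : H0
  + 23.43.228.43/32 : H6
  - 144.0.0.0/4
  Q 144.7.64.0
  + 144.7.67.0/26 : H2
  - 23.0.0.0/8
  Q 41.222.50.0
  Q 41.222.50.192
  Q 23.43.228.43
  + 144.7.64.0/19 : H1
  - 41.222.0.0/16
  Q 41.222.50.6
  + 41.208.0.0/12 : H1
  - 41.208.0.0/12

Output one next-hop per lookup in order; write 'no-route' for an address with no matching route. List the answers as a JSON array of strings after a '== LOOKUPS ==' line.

Process each operation:
  add 41.222.48.0/20 -> H1 at depth 20
  add 41.222.50.192/28 -> H3 at depth 28
  lookup 14.132.115.65: bits 00 walk d0:-→d1:-→d2:- -> no-route
  add 23.0.0.0/8 -> H1 at depth 8
  add 23.43.228.32/28 -> H0 at depth 28
  add 41.222.0.0/16 -> H4 at depth 16
  add 0.0.0.0/2 -> H5 at depth 2
  lookup 23.43.228.32: bits 0001011100101011111001000010 walk d0:-→d1:-→d2:H5→d3:-→d4:-→d5:-→d6:-→d7:-→d8:H1→d9:-→d10:-→d11:-→d12:-→d13:-→d14:-→d15:-→d16:-→d17:-→d18:-→d19:-→d20:-→d21:-→d22:-→d23:-→d24:-→d25:-→d26:-→d27:-→d28:H0 -> H0
  add 144.0.0.0/4 -> H0 at depth 4
  - 0.0.0.0/2 clear@2
  add 144.7.64.0/20 -> H1 at depth 20
  lookup 53.188.2.78: bits 001 walk d0:-→d1:-→d2:-→d3:- -> no-route
  lookup 41.222.0.16: bits 001010011101111000 walk d0:-→d1:-→d2:-→d3:-→d4:-→d5:-→d6:-→d7:-→d8:-→d9:-→d10:-→d11:-→d12:-→d13:-→d14:-→d15:-→d16:H4→d17:-→d18:- -> H4
  add 144.7.67.53/32 -> H6 at depth 32
  lookup 41.222.48.96: bits 0010100111011110001100 walk d0:-→d1:-→d2:-→d3:-→d4:-→d5:-→d6:-→d7:-→d8:-→d9:-→d10:-→d11:-→d12:-→d13:-→d14:-→d15:-→d16:H4→d17:-→d18:-→d19:-→d20:H1→d21:-→d22:- -> H1
  - 41.222.48.0/20 clear@20
  lookup 144.7.67.53: bits 10010000000001110100001100110101 walk d0:-→d1:-→d2:-→d3:-→d4:H0→d5:-→d6:-→d7:-→d8:-→d9:-→d10:-→d11:-→d12:-→d13:-→d14:-→d15:-→d16:-→d17:-→d18:-→d19:-→d20:H1→d21:-→d22:-→d23:-→d24:-→d25:-→d26:-→d27:-→d28:-→d29:-→d30:-→d31:-→d32:H6 -> H6
  - 23.43.228.32/28 clear@28
  lookup 144.7.64.0: bits 1001000000000111010000 walk d0:-→d1:-→d2:-→d3:-→d4:H0→d5:-→d6:-→d7:-→d8:-→d9:-→d10:-→d11:-→d12:-→d13:-→d14:-→d15:-→d16:-→d17:-→d18:-→d19:-→d20:H1→d21:-→d22:- -> H1
  lookup 144.7.67.53: bits 10010000000001110100001100110101 walk d0:-→d1:-→d2:-→d3:-→d4:H0→d5:-→d6:-→d7:-→d8:-→d9:-→d10:-→d11:-→d12:-→d13:-→d14:-→d15:-→d16:-→d17:-→d18:-→d19:-→d20:H1→d21:-→d22:-→d23:-→d24:-→d25:-→d26:-→d27:-→d28:-→d29:-→d30:-→d31:-→d32:H6 -> H6
  add 41.222.50.0/24 -> H0 at depth 24
  add 23.43.228.43/32 -> H6 at depth 32
  - 144.0.0.0/4 clear@4
  lookup 144.7.64.0: bits 1001000000000111010000 walk d0:-→d1:-→d2:-→d3:-→d4:-→d5:-→d6:-→d7:-→d8:-→d9:-→d10:-→d11:-→d12:-→d13:-→d14:-→d15:-→d16:-→d17:-→d18:-→d19:-→d20:H1→d21:-→d22:- -> H1
  add 144.7.67.0/26 -> H2 at depth 26
  - 23.0.0.0/8 clear@8
  lookup 41.222.50.0: bits 001010011101111000110010 walk d0:-→d1:-→d2:-→d3:-→d4:-→d5:-→d6:-→d7:-→d8:-→d9:-→d10:-→d11:-→d12:-→d13:-→d14:-→d15:-→d16:H4→d17:-→d18:-→d19:-→d20:-→d21:-→d22:-→d23:-→d24:H0 -> H0
  lookup 41.222.50.192: bits 0010100111011110001100101100 walk d0:-→d1:-→d2:-→d3:-→d4:-→d5:-→d6:-→d7:-→d8:-→d9:-→d10:-→d11:-→d12:-→d13:-→d14:-→d15:-→d16:H4→d17:-→d18:-→d19:-→d20:-→d21:-→d22:-→d23:-→d24:H0→d25:-→d26:-→d27:-→d28:H3 -> H3
  lookup 23.43.228.43: bits 00010111001010111110010000101011 walk d0:-→d1:-→d2:-→d3:-→d4:-→d5:-→d6:-→d7:-→d8:-→d9:-→d10:-→d11:-→d12:-→d13:-→d14:-→d15:-→d16:-→d17:-→d18:-→d19:-→d20:-→d21:-→d22:-→d23:-→d24:-→d25:-→d26:-→d27:-→d28:-→d29:-→d30:-→d31:-→d32:H6 -> H6
  add 144.7.64.0/19 -> H1 at depth 19
  - 41.222.0.0/16 clear@16
  lookup 41.222.50.6: bits 001010011101111000110010 walk d0:-→d1:-→d2:-→d3:-→d4:-→d5:-→d6:-→d7:-→d8:-→d9:-→d10:-→d11:-→d12:-→d13:-→d14:-→d15:-→d16:-→d17:-→d18:-→d19:-→d20:-→d21:-→d22:-→d23:-→d24:H0 -> H0
  add 41.208.0.0/12 -> H1 at depth 12
  - 41.208.0.0/12 clear@12

== LOOKUPS ==
["no-route","H0","no-route","H4","H1","H6","H1","H6","H1","H0","H3","H6","H0"]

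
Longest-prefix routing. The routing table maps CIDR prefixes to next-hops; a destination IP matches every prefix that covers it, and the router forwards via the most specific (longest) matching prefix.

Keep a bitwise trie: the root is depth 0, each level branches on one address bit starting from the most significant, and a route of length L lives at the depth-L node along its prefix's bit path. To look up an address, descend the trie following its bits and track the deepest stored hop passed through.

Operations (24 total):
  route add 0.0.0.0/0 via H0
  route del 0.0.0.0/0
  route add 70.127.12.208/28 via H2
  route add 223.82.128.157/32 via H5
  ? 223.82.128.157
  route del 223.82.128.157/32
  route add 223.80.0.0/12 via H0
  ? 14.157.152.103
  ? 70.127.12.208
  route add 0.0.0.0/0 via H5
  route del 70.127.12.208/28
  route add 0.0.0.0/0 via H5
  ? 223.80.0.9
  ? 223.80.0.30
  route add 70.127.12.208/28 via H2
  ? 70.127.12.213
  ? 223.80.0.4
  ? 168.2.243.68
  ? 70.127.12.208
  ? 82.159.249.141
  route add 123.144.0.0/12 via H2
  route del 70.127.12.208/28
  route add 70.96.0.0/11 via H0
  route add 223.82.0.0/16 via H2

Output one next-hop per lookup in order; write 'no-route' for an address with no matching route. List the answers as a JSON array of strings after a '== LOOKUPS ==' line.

Apply in order:
  add 0.0.0.0/0 -> H0 at depth 0
  del 0.0.0.0/0 (clear depth 0)
  add 70.127.12.208/28 -> H2 at depth 28
  add 223.82.128.157/32 -> H5 at depth 32
  ? 223.82.128.157  path d0:-→d1:-→d2:-→d3:-→d4:-→d5:-→d6:-→d7:-→d8:-→d9:-→d10:-→d11:-→d12:-→d13:-→d14:-→d15:-→d16:-→d17:-→d18:-→d19:-→d20:-→d21:-→d22:-→d23:-→d24:-→d25:-→d26:-→d27:-→d28:-→d29:-→d30:-→d31:-→d32:H5  best=H5
  del 223.82.128.157/32 (clear depth 32)
  add 223.80.0.0/12 -> H0 at depth 12
  ? 14.157.152.103  path d0:-→d1:-  best=no-route
  ? 70.127.12.208  path d0:-→d1:-→d2:-→d3:-→d4:-→d5:-→d6:-→d7:-→d8:-→d9:-→d10:-→d11:-→d12:-→d13:-→d14:-→d15:-→d16:-→d17:-→d18:-→d19:-→d20:-→d21:-→d22:-→d23:-→d24:-→d25:-→d26:-→d27:-→d28:H2  best=H2
  add 0.0.0.0/0 -> H5 at depth 0
  del 70.127.12.208/28 (clear depth 28)
  add 0.0.0.0/0 -> H5 at depth 0
  ? 223.80.0.9  path d0:H5→d1:-→d2:-→d3:-→d4:-→d5:-→d6:-→d7:-→d8:-→d9:-→d10:-→d11:-→d12:H0→d13:-→d14:-  best=H0
  ? 223.80.0.30  path d0:H5→d1:-→d2:-→d3:-→d4:-→d5:-→d6:-→d7:-→d8:-→d9:-→d10:-→d11:-→d12:H0→d13:-→d14:-  best=H0
  add 70.127.12.208/28 -> H2 at depth 28
  ? 70.127.12.213  path d0:H5→d1:-→d2:-→d3:-→d4:-→d5:-→d6:-→d7:-→d8:-→d9:-→d10:-→d11:-→d12:-→d13:-→d14:-→d15:-→d16:-→d17:-→d18:-→d19:-→d20:-→d21:-→d22:-→d23:-→d24:-→d25:-→d26:-→d27:-→d28:H2  best=H2
  ? 223.80.0.4  path d0:H5→d1:-→d2:-→d3:-→d4:-→d5:-→d6:-→d7:-→d8:-→d9:-→d10:-→d11:-→d12:H0→d13:-→d14:-  best=H0
  ? 168.2.243.68  path d0:H5→d1:-  best=H5
  ? 70.127.12.208  path d0:H5→d1:-→d2:-→d3:-→d4:-→d5:-→d6:-→d7:-→d8:-→d9:-→d10:-→d11:-→d12:-→d13:-→d14:-→d15:-→d16:-→d17:-→d18:-→d19:-→d20:-→d21:-→d22:-→d23:-→d24:-→d25:-→d26:-→d27:-→d28:H2  best=H2
  ? 82.159.249.141  path d0:H5→d1:-→d2:-→d3:-  best=H5
  add 123.144.0.0/12 -> H2 at depth 12
  del 70.127.12.208/28 (clear depth 28)
  add 70.96.0.0/11 -> H0 at depth 11
  add 223.82.0.0/16 -> H2 at depth 16

== LOOKUPS ==
["H5","no-route","H2","H0","H0","H2","H0","H5","H2","H5"]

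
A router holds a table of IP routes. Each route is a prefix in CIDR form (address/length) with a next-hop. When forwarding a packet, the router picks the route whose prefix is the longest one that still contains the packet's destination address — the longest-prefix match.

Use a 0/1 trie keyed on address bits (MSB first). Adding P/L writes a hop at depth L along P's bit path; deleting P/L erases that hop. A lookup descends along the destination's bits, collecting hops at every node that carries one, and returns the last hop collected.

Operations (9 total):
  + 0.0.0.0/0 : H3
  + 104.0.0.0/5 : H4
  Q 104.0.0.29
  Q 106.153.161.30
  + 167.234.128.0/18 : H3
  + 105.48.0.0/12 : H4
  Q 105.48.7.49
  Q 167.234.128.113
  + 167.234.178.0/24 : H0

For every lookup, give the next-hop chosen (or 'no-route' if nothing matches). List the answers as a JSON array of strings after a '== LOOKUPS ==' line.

Apply in order:
  + 0.0.0.0/0 (H3) depth=0
  + 104.0.0.0/5 (H4) depth=5
  ? 104.0.0.29  path d0:H3→d1:-→d2:-→d3:-→d4:-→d5:H4  best=H4
  ? 106.153.161.30  path d0:H3→d1:-→d2:-→d3:-→d4:-→d5:H4  best=H4
  + 167.234.128.0/18 (H3) depth=18
  + 105.48.0.0/12 (H4) depth=12
  ? 105.48.7.49  path d0:H3→d1:-→d2:-→d3:-→d4:-→d5:H4→d6:-→d7:-→d8:-→d9:-→d10:-→d11:-→d12:H4  best=H4
  ? 167.234.128.113  path d0:H3→d1:-→d2:-→d3:-→d4:-→d5:-→d6:-→d7:-→d8:-→d9:-→d10:-→d11:-→d12:-→d13:-→d14:-→d15:-→d16:-→d17:-→d18:H3  best=H3
  + 167.234.178.0/24 (H0) depth=24

== LOOKUPS ==
["H4","H4","H4","H3"]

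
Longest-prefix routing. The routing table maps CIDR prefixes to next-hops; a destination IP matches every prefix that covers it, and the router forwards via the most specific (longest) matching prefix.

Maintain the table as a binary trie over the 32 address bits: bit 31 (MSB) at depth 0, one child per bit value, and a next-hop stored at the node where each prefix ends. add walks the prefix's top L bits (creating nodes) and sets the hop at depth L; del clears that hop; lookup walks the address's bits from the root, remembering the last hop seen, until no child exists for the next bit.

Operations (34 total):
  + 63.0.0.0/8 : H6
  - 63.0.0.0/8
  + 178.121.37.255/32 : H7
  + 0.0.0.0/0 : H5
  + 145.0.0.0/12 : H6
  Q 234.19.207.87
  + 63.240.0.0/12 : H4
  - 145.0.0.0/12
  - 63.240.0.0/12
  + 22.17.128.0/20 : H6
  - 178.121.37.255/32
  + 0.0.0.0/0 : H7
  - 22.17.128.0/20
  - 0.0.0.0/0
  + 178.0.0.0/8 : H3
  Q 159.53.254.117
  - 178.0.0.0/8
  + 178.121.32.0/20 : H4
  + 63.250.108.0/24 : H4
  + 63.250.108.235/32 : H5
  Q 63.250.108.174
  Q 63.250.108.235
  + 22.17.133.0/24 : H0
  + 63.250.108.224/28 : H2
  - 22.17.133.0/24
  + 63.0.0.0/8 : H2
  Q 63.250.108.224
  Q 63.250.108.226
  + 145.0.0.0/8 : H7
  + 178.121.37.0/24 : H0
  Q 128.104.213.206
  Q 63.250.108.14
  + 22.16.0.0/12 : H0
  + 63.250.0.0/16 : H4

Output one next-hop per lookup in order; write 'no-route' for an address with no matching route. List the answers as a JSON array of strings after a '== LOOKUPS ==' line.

Trace:
  + 63.0.0.0/8 (H6) depth=8
  del 63.0.0.0/8 (clear depth 8)
  + 178.121.37.255/32 (H7) depth=32
  + 0.0.0.0/0 (H5) depth=0
  + 145.0.0.0/12 (H6) depth=12
  ? 234.19.207.87  path d0:H5→d1:-  best=H5
  + 63.240.0.0/12 (H4) depth=12
  del 145.0.0.0/12 (clear depth 12)
  del 63.240.0.0/12 (clear depth 12)
  + 22.17.128.0/20 (H6) depth=20
  del 178.121.37.255/32 (clear depth 32)
  + 0.0.0.0/0 (H7) depth=0
  del 22.17.128.0/20 (clear depth 20)
  del 0.0.0.0/0 (clear depth 0)
  + 178.0.0.0/8 (H3) depth=8
  ? 159.53.254.117  path d0:-→d1:-→d2:-→d3:-→d4:-  best=no-route
  del 178.0.0.0/8 (clear depth 8)
  + 178.121.32.0/20 (H4) depth=20
  + 63.250.108.0/24 (H4) depth=24
  + 63.250.108.235/32 (H5) depth=32
  ? 63.250.108.174  path d0:-→d1:-→d2:-→d3:-→d4:-→d5:-→d6:-→d7:-→d8:-→d9:-→d10:-→d11:-→d12:-→d13:-→d14:-→d15:-→d16:-→d17:-→d18:-→d19:-→d20:-→d21:-→d22:-→d23:-→d24:H4→d25:-  best=H4
  ? 63.250.108.235  path d0:-→d1:-→d2:-→d3:-→d4:-→d5:-→d6:-→d7:-→d8:-→d9:-→d10:-→d11:-→d12:-→d13:-→d14:-→d15:-→d16:-→d17:-→d18:-→d19:-→d20:-→d21:-→d22:-→d23:-→d24:H4→d25:-→d26:-→d27:-→d28:-→d29:-→d30:-→d31:-→d32:H5  best=H5
  + 22.17.133.0/24 (H0) depth=24
  + 63.250.108.224/28 (H2) depth=28
  del 22.17.133.0/24 (clear depth 24)
  + 63.0.0.0/8 (H2) depth=8
  ? 63.250.108.224  path d0:-→d1:-→d2:-→d3:-→d4:-→d5:-→d6:-→d7:-→d8:H2→d9:-→d10:-→d11:-→d12:-→d13:-→d14:-→d15:-→d16:-→d17:-→d18:-→d19:-→d20:-→d21:-→d22:-→d23:-→d24:H4→d25:-→d26:-→d27:-→d28:H2  best=H2
  ? 63.250.108.226  path d0:-→d1:-→d2:-→d3:-→d4:-→d5:-→d6:-→d7:-→d8:H2→d9:-→d10:-→d11:-→d12:-→d13:-→d14:-→d15:-→d16:-→d17:-→d18:-→d19:-→d20:-→d21:-→d22:-→d23:-→d24:H4→d25:-→d26:-→d27:-→d28:H2  best=H2
  + 145.0.0.0/8 (H7) depth=8
  + 178.121.37.0/24 (H0) depth=24
  ? 128.104.213.206  path d0:-→d1:-→d2:-→d3:-  best=no-route
  ? 63.250.108.14  path d0:-→d1:-→d2:-→d3:-→d4:-→d5:-→d6:-→d7:-→d8:H2→d9:-→d10:-→d11:-→d12:-→d13:-→d14:-→d15:-→d16:-→d17:-→d18:-→d19:-→d20:-→d21:-→d22:-→d23:-→d24:H4  best=H4
  + 22.16.0.0/12 (H0) depth=12
  + 63.250.0.0/16 (H4) depth=16

== LOOKUPS ==
["H5","no-route","H4","H5","H2","H2","no-route","H4"]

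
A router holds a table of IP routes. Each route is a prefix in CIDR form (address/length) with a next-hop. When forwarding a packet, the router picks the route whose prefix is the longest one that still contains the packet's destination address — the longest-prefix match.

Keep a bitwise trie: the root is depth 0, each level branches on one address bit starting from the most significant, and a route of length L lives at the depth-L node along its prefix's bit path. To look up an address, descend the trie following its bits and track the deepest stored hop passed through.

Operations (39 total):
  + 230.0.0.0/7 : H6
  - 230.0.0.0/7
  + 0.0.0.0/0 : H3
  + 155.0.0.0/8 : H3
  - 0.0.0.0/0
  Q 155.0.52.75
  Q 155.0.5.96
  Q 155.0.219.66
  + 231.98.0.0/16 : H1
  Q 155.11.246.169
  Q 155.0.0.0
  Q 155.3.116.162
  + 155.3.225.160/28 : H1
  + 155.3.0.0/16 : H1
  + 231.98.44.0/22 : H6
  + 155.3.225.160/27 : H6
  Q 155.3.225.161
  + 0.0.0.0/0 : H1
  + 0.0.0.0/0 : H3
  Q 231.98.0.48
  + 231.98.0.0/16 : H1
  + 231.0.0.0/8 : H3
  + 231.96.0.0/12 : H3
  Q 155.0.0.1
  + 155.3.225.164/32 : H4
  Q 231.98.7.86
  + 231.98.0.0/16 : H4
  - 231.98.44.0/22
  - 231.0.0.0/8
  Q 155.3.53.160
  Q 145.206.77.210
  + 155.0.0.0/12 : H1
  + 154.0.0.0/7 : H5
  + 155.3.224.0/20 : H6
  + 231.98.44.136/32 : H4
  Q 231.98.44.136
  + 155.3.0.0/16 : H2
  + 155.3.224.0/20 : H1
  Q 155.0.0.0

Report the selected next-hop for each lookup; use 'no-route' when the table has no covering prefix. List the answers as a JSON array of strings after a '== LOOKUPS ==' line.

Process each operation:
  + 230.0.0.0/7 (H6) depth=7
  - 230.0.0.0/7 clear@7
  + 0.0.0.0/0 (H3) depth=0
  + 155.0.0.0/8 (H3) depth=8
  - 0.0.0.0/0 clear@0
  ? 155.0.52.75  path d0:-→d1:-→d2:-→d3:-→d4:-→d5:-→d6:-→d7:-→d8:H3  best=H3
  ? 155.0.5.96  path d0:-→d1:-→d2:-→d3:-→d4:-→d5:-→d6:-→d7:-→d8:H3  best=H3
  ? 155.0.219.66  path d0:-→d1:-→d2:-→d3:-→d4:-→d5:-→d6:-→d7:-→d8:H3  best=H3
  + 231.98.0.0/16 (H1) depth=16
  ? 155.11.246.169  path d0:-→d1:-→d2:-→d3:-→d4:-→d5:-→d6:-→d7:-→d8:H3  best=H3
  ? 155.0.0.0  path d0:-→d1:-→d2:-→d3:-→d4:-→d5:-→d6:-→d7:-→d8:H3  best=H3
  ? 155.3.116.162  path d0:-→d1:-→d2:-→d3:-→d4:-→d5:-→d6:-→d7:-→d8:H3  best=H3
  + 155.3.225.160/28 (H1) depth=28
  + 155.3.0.0/16 (H1) depth=16
  + 231.98.44.0/22 (H6) depth=22
  + 155.3.225.160/27 (H6) depth=27
  ? 155.3.225.161  path d0:-→d1:-→d2:-→d3:-→d4:-→d5:-→d6:-→d7:-→d8:H3→d9:-→d10:-→d11:-→d12:-→d13:-→d14:-→d15:-→d16:H1→d17:-→d18:-→d19:-→d20:-→d21:-→d22:-→d23:-→d24:-→d25:-→d26:-→d27:H6→d28:H1  best=H1
  + 0.0.0.0/0 (H1) depth=0
  + 0.0.0.0/0 (H3) depth=0
  ? 231.98.0.48  path d0:H3→d1:-→d2:-→d3:-→d4:-→d5:-→d6:-→d7:-→d8:-→d9:-→d10:-→d11:-→d12:-→d13:-→d14:-→d15:-→d16:H1→d17:-→d18:-  best=H1
  + 231.98.0.0/16 (H1) depth=16
  + 231.0.0.0/8 (H3) depth=8
  + 231.96.0.0/12 (H3) depth=12
  ? 155.0.0.1  path d0:H3→d1:-→d2:-→d3:-→d4:-→d5:-→d6:-→d7:-→d8:H3→d9:-→d10:-→d11:-→d12:-→d13:-→d14:-  best=H3
  + 155.3.225.164/32 (H4) depth=32
  ? 231.98.7.86  path d0:H3→d1:-→d2:-→d3:-→d4:-→d5:-→d6:-→d7:-→d8:H3→d9:-→d10:-→d11:-→d12:H3→d13:-→d14:-→d15:-→d16:H1→d17:-→d18:-  best=H1
  + 231.98.0.0/16 (H4) depth=16
  - 231.98.44.0/22 clear@22
  - 231.0.0.0/8 clear@8
  ? 155.3.53.160  path d0:H3→d1:-→d2:-→d3:-→d4:-→d5:-→d6:-→d7:-→d8:H3→d9:-→d10:-→d11:-→d12:-→d13:-→d14:-→d15:-→d16:H1  best=H1
  ? 145.206.77.210  path d0:H3→d1:-→d2:-→d3:-→d4:-  best=H3
  + 155.0.0.0/12 (H1) depth=12
  + 154.0.0.0/7 (H5) depth=7
  + 155.3.224.0/20 (H6) depth=20
  + 231.98.44.136/32 (H4) depth=32
  ? 231.98.44.136  path d0:H3→d1:-→d2:-→d3:-→d4:-→d5:-→d6:-→d7:-→d8:-→d9:-→d10:-→d11:-→d12:H3→d13:-→d14:-→d15:-→d16:H4→d17:-→d18:-→d19:-→d20:-→d21:-→d22:-→d23:-→d24:-→d25:-→d26:-→d27:-→d28:-→d29:-→d30:-→d31:-→d32:H4  best=H4
  + 155.3.0.0/16 (H2) depth=16
  + 155.3.224.0/20 (H1) depth=20
  ? 155.0.0.0  path d0:H3→d1:-→d2:-→d3:-→d4:-→d5:-→d6:-→d7:H5→d8:H3→d9:-→d10:-→d11:-→d12:H1→d13:-→d14:-  best=H1

== LOOKUPS ==
["H3","H3","H3","H3","H3","H3","H1","H1","H3","H1","H1","H3","H4","H1"]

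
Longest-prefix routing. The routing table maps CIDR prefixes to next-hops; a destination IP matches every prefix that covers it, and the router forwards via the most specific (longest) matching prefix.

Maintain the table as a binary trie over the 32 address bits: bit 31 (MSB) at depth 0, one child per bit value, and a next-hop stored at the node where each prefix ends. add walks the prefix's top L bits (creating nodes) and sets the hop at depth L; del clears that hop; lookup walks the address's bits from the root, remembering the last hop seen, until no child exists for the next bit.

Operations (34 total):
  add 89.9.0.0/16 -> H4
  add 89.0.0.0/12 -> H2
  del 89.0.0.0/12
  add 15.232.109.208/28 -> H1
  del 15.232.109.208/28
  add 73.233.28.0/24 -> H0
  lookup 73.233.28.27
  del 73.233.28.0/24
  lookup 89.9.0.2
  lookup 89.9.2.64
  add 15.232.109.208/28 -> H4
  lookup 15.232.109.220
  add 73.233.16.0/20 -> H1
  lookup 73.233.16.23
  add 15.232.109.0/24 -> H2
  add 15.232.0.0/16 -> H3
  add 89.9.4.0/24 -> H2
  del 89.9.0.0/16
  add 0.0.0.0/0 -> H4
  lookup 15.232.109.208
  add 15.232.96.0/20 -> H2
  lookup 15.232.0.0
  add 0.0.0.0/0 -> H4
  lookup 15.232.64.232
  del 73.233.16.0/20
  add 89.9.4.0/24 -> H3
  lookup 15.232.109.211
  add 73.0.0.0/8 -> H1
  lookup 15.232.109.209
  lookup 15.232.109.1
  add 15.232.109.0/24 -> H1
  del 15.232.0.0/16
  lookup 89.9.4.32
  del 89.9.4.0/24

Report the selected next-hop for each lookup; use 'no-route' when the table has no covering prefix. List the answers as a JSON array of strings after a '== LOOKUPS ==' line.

Apply in order:
  add 89.9.0.0/16 -> H4 at depth 16
  add 89.0.0.0/12 -> H2 at depth 12
  - 89.0.0.0/12 clear@12
  add 15.232.109.208/28 -> H1 at depth 28
  - 15.232.109.208/28 clear@28
  add 73.233.28.0/24 -> H0 at depth 24
  ? 73.233.28.27  path d0:-→d1:-→d2:-→d3:-→d4:-→d5:-→d6:-→d7:-→d8:-→d9:-→d10:-→d11:-→d12:-→d13:-→d14:-→d15:-→d16:-→d17:-→d18:-→d19:-→d20:-→d21:-→d22:-→d23:-→d24:H0  best=H0
  - 73.233.28.0/24 clear@24
  ? 89.9.0.2  path d0:-→d1:-→d2:-→d3:-→d4:-→d5:-→d6:-→d7:-→d8:-→d9:-→d10:-→d11:-→d12:-→d13:-→d14:-→d15:-→d16:H4  best=H4
  ? 89.9.2.64  path d0:-→d1:-→d2:-→d3:-→d4:-→d5:-→d6:-→d7:-→d8:-→d9:-→d10:-→d11:-→d12:-→d13:-→d14:-→d15:-→d16:H4  best=H4
  add 15.232.109.208/28 -> H4 at depth 28
  ? 15.232.109.220  path d0:-→d1:-→d2:-→d3:-→d4:-→d5:-→d6:-→d7:-→d8:-→d9:-→d10:-→d11:-→d12:-→d13:-→d14:-→d15:-→d16:-→d17:-→d18:-→d19:-→d20:-→d21:-→d22:-→d23:-→d24:-→d25:-→d26:-→d27:-→d28:H4  best=H4
  add 73.233.16.0/20 -> H1 at depth 20
  ? 73.233.16.23  path d0:-→d1:-→d2:-→d3:-→d4:-→d5:-→d6:-→d7:-→d8:-→d9:-→d10:-→d11:-→d12:-→d13:-→d14:-→d15:-→d16:-→d17:-→d18:-→d19:-→d20:H1  best=H1
  add 15.232.109.0/24 -> H2 at depth 24
  add 15.232.0.0/16 -> H3 at depth 16
  add 89.9.4.0/24 -> H2 at depth 24
  - 89.9.0.0/16 clear@16
  add 0.0.0.0/0 -> H4 at depth 0
  ? 15.232.109.208  path d0:H4→d1:-→d2:-→d3:-→d4:-→d5:-→d6:-→d7:-→d8:-→d9:-→d10:-→d11:-→d12:-→d13:-→d14:-→d15:-→d16:H3→d17:-→d18:-→d19:-→d20:-→d21:-→d22:-→d23:-→d24:H2→d25:-→d26:-→d27:-→d28:H4  best=H4
  add 15.232.96.0/20 -> H2 at depth 20
  ? 15.232.0.0  path d0:H4→d1:-→d2:-→d3:-→d4:-→d5:-→d6:-→d7:-→d8:-→d9:-→d10:-→d11:-→d12:-→d13:-→d14:-→d15:-→d16:H3→d17:-  best=H3
  add 0.0.0.0/0 -> H4 at depth 0
  ? 15.232.64.232  path d0:H4→d1:-→d2:-→d3:-→d4:-→d5:-→d6:-→d7:-→d8:-→d9:-→d10:-→d11:-→d12:-→d13:-→d14:-→d15:-→d16:H3→d17:-→d18:-  best=H3
  - 73.233.16.0/20 clear@20
  add 89.9.4.0/24 -> H3 at depth 24
  ? 15.232.109.211  path d0:H4→d1:-→d2:-→d3:-→d4:-→d5:-→d6:-→d7:-→d8:-→d9:-→d10:-→d11:-→d12:-→d13:-→d14:-→d15:-→d16:H3→d17:-→d18:-→d19:-→d20:H2→d21:-→d22:-→d23:-→d24:H2→d25:-→d26:-→d27:-→d28:H4  best=H4
  add 73.0.0.0/8 -> H1 at depth 8
  ? 15.232.109.209  path d0:H4→d1:-→d2:-→d3:-→d4:-→d5:-→d6:-→d7:-→d8:-→d9:-→d10:-→d11:-→d12:-→d13:-→d14:-→d15:-→d16:H3→d17:-→d18:-→d19:-→d20:H2→d21:-→d22:-→d23:-→d24:H2→d25:-→d26:-→d27:-→d28:H4  best=H4
  ? 15.232.109.1  path d0:H4→d1:-→d2:-→d3:-→d4:-→d5:-→d6:-→d7:-→d8:-→d9:-→d10:-→d11:-→d12:-→d13:-→d14:-→d15:-→d16:H3→d17:-→d18:-→d19:-→d20:H2→d21:-→d22:-→d23:-→d24:H2  best=H2
  add 15.232.109.0/24 -> H1 at depth 24
  - 15.232.0.0/16 clear@16
  ? 89.9.4.32  path d0:H4→d1:-→d2:-→d3:-→d4:-→d5:-→d6:-→d7:-→d8:-→d9:-→d10:-→d11:-→d12:-→d13:-→d14:-→d15:-→d16:-→d17:-→d18:-→d19:-→d20:-→d21:-→d22:-→d23:-→d24:H3  best=H3
  - 89.9.4.0/24 clear@24

== LOOKUPS ==
["H0","H4","H4","H4","H1","H4","H3","H3","H4","H4","H2","H3"]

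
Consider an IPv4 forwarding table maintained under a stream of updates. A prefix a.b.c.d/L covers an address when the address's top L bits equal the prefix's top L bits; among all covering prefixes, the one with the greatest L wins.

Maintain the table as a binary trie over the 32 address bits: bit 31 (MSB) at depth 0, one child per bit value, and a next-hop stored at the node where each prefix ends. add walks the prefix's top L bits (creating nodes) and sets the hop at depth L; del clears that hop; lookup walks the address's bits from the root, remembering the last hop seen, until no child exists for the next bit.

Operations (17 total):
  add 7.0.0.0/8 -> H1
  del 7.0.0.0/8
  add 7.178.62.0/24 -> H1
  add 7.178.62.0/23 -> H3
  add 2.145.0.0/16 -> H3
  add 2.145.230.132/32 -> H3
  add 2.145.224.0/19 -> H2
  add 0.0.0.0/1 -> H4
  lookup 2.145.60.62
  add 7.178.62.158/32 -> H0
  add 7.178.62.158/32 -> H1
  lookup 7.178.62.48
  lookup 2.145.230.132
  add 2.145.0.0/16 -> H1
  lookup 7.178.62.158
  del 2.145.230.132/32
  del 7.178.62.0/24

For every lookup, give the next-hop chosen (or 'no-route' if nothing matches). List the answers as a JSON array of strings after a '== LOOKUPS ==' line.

Process each operation:
  add 7.0.0.0/8 -> H1 at depth 8
  del 7.0.0.0/8 (clear depth 8)
  add 7.178.62.0/24 -> H1 at depth 24
  add 7.178.62.0/23 -> H3 at depth 23
  add 2.145.0.0/16 -> H3 at depth 16
  add 2.145.230.132/32 -> H3 at depth 32
  add 2.145.224.0/19 -> H2 at depth 19
  add 0.0.0.0/1 -> H4 at depth 1
  lookup 2.145.60.62: bits 0000001010010001 walk d0:-→d1:H4→d2:-→d3:-→d4:-→d5:-→d6:-→d7:-→d8:-→d9:-→d10:-→d11:-→d12:-→d13:-→d14:-→d15:-→d16:H3 -> H3
  add 7.178.62.158/32 -> H0 at depth 32
  add 7.178.62.158/32 -> H1 at depth 32
  lookup 7.178.62.48: bits 000001111011001000111110 walk d0:-→d1:H4→d2:-→d3:-→d4:-→d5:-→d6:-→d7:-→d8:-→d9:-→d10:-→d11:-→d12:-→d13:-→d14:-→d15:-→d16:-→d17:-→d18:-→d19:-→d20:-→d21:-→d22:-→d23:H3→d24:H1 -> H1
  lookup 2.145.230.132: bits 00000010100100011110011010000100 walk d0:-→d1:H4→d2:-→d3:-→d4:-→d5:-→d6:-→d7:-→d8:-→d9:-→d10:-→d11:-→d12:-→d13:-→d14:-→d15:-→d16:H3→d17:-→d18:-→d19:H2→d20:-→d21:-→d22:-→d23:-→d24:-→d25:-→d26:-→d27:-→d28:-→d29:-→d30:-→d31:-→d32:H3 -> H3
  add 2.145.0.0/16 -> H1 at depth 16
  lookup 7.178.62.158: bits 00000111101100100011111010011110 walk d0:-→d1:H4→d2:-→d3:-→d4:-→d5:-→d6:-→d7:-→d8:-→d9:-→d10:-→d11:-→d12:-→d13:-→d14:-→d15:-→d16:-→d17:-→d18:-→d19:-→d20:-→d21:-→d22:-→d23:H3→d24:H1→d25:-→d26:-→d27:-→d28:-→d29:-→d30:-→d31:-→d32:H1 -> H1
  del 2.145.230.132/32 (clear depth 32)
  del 7.178.62.0/24 (clear depth 24)

== LOOKUPS ==
["H3","H1","H3","H1"]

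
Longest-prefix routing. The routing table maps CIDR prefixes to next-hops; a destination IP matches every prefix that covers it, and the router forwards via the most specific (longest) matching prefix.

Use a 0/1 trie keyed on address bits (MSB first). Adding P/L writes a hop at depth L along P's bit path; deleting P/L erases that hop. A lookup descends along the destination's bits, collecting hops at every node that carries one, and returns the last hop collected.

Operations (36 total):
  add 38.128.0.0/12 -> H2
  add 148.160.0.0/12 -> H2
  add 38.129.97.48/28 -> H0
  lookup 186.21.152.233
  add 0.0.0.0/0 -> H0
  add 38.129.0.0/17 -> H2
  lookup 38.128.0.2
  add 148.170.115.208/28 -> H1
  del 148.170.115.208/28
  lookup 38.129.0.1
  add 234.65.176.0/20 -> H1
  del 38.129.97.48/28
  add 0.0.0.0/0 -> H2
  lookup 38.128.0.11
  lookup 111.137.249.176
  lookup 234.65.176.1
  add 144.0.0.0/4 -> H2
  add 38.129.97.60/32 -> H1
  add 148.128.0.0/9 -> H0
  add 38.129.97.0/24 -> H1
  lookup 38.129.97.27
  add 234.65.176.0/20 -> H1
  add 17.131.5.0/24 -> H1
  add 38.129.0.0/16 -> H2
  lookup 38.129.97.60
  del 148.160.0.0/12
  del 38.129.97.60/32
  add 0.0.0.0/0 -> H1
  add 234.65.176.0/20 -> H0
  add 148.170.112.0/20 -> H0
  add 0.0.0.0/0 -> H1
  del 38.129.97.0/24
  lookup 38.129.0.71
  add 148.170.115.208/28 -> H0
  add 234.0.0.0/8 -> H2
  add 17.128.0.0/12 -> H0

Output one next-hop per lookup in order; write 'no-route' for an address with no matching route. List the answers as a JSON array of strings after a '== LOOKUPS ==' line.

Trace:
  add 38.128.0.0/12 -> H2 at depth 12
  add 148.160.0.0/12 -> H2 at depth 12
  add 38.129.97.48/28 -> H0 at depth 28
  Q 186.21.152.233: descend 10 ; hops seen [∅] ; pick no-route
  add 0.0.0.0/0 -> H0 at depth 0
  add 38.129.0.0/17 -> H2 at depth 17
  Q 38.128.0.2: descend 001001101000000 ; hops seen [H0,H2] ; pick H2
  add 148.170.115.208/28 -> H1 at depth 28
  del 148.170.115.208/28 (clear depth 28)
  Q 38.129.0.1: descend 00100110100000010 ; hops seen [H0,H2,H2] ; pick H2
  add 234.65.176.0/20 -> H1 at depth 20
  del 38.129.97.48/28 (clear depth 28)
  add 0.0.0.0/0 -> H2 at depth 0
  Q 38.128.0.11: descend 001001101000000 ; hops seen [H2,H2] ; pick H2
  Q 111.137.249.176: descend 0 ; hops seen [H2] ; pick H2
  Q 234.65.176.1: descend 11101010010000011011 ; hops seen [H2,H1] ; pick H1
  add 144.0.0.0/4 -> H2 at depth 4
  add 38.129.97.60/32 -> H1 at depth 32
  add 148.128.0.0/9 -> H0 at depth 9
  add 38.129.97.0/24 -> H1 at depth 24
  Q 38.129.97.27: descend 00100110100000010110000100 ; hops seen [H2,H2,H2,H1] ; pick H1
  add 234.65.176.0/20 -> H1 at depth 20
  add 17.131.5.0/24 -> H1 at depth 24
  add 38.129.0.0/16 -> H2 at depth 16
  Q 38.129.97.60: descend 00100110100000010110000100111100 ; hops seen [H2,H2,H2,H2,H1,H1] ; pick H1
  del 148.160.0.0/12 (clear depth 12)
  del 38.129.97.60/32 (clear depth 32)
  add 0.0.0.0/0 -> H1 at depth 0
  add 234.65.176.0/20 -> H0 at depth 20
  add 148.170.112.0/20 -> H0 at depth 20
  add 0.0.0.0/0 -> H1 at depth 0
  del 38.129.97.0/24 (clear depth 24)
  Q 38.129.0.71: descend 00100110100000010 ; hops seen [H1,H2,H2,H2] ; pick H2
  add 148.170.115.208/28 -> H0 at depth 28
  add 234.0.0.0/8 -> H2 at depth 8
  add 17.128.0.0/12 -> H0 at depth 12

== LOOKUPS ==
["no-route","H2","H2","H2","H2","H1","H1","H1","H2"]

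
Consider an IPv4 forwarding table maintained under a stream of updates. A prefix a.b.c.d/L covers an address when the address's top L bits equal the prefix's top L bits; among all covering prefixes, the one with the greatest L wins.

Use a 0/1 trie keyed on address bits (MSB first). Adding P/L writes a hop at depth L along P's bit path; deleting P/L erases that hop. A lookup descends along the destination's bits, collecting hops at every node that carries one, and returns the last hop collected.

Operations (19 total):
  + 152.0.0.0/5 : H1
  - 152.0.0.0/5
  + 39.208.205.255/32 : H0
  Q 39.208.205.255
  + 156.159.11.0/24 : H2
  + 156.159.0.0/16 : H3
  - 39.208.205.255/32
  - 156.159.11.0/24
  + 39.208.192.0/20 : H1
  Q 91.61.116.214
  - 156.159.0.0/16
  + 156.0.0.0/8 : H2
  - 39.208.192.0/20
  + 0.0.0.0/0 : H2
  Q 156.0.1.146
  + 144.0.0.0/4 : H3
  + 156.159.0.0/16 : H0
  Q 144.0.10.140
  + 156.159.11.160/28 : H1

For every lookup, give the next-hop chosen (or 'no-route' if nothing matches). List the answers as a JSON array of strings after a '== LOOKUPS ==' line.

Process each operation:
  add 152.0.0.0/5 -> H1 at depth 5
  del 152.0.0.0/5 (clear depth 5)
  add 39.208.205.255/32 -> H0 at depth 32
  Q 39.208.205.255: descend 00100111110100001100110111111111 ; hops seen [H0] ; pick H0
  add 156.159.11.0/24 -> H2 at depth 24
  add 156.159.0.0/16 -> H3 at depth 16
  del 39.208.205.255/32 (clear depth 32)
  del 156.159.11.0/24 (clear depth 24)
  add 39.208.192.0/20 -> H1 at depth 20
  Q 91.61.116.214: descend 0 ; hops seen [∅] ; pick no-route
  del 156.159.0.0/16 (clear depth 16)
  add 156.0.0.0/8 -> H2 at depth 8
  del 39.208.192.0/20 (clear depth 20)
  add 0.0.0.0/0 -> H2 at depth 0
  Q 156.0.1.146: descend 10011100 ; hops seen [H2,H2] ; pick H2
  add 144.0.0.0/4 -> H3 at depth 4
  add 156.159.0.0/16 -> H0 at depth 16
  Q 144.0.10.140: descend 1001 ; hops seen [H2,H3] ; pick H3
  add 156.159.11.160/28 -> H1 at depth 28

== LOOKUPS ==
["H0","no-route","H2","H3"]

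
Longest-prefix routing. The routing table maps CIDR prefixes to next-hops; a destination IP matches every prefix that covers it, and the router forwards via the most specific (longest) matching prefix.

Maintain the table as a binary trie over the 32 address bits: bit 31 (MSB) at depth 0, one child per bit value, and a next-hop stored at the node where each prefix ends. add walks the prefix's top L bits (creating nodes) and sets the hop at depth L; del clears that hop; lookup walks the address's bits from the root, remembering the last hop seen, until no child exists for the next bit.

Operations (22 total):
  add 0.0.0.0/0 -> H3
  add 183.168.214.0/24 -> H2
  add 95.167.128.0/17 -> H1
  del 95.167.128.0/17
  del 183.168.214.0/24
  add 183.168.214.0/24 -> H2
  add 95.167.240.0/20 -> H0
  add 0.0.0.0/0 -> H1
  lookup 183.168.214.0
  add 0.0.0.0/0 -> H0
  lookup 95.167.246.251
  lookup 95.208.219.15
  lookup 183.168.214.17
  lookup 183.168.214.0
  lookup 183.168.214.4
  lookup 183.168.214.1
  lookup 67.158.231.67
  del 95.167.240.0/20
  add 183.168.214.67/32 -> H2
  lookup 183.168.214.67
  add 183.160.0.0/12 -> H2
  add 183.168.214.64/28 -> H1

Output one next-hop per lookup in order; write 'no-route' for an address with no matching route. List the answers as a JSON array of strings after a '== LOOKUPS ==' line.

Trace:
  add 0.0.0.0/0 -> H3 at depth 0
  add 183.168.214.0/24 -> H2 at depth 24
  add 95.167.128.0/17 -> H1 at depth 17
  - 95.167.128.0/17 clear@17
  - 183.168.214.0/24 clear@24
  add 183.168.214.0/24 -> H2 at depth 24
  add 95.167.240.0/20 -> H0 at depth 20
  add 0.0.0.0/0 -> H1 at depth 0
  Q 183.168.214.0: descend 101101111010100011010110 ; hops seen [H1,H2] ; pick H2
  add 0.0.0.0/0 -> H0 at depth 0
  Q 95.167.246.251: descend 01011111101001111111 ; hops seen [H0,H0] ; pick H0
  Q 95.208.219.15: descend 010111111 ; hops seen [H0] ; pick H0
  Q 183.168.214.17: descend 101101111010100011010110 ; hops seen [H0,H2] ; pick H2
  Q 183.168.214.0: descend 101101111010100011010110 ; hops seen [H0,H2] ; pick H2
  Q 183.168.214.4: descend 101101111010100011010110 ; hops seen [H0,H2] ; pick H2
  Q 183.168.214.1: descend 101101111010100011010110 ; hops seen [H0,H2] ; pick H2
  Q 67.158.231.67: descend 010 ; hops seen [H0] ; pick H0
  - 95.167.240.0/20 clear@20
  add 183.168.214.67/32 -> H2 at depth 32
  Q 183.168.214.67: descend 10110111101010001101011001000011 ; hops seen [H0,H2,H2] ; pick H2
  add 183.160.0.0/12 -> H2 at depth 12
  add 183.168.214.64/28 -> H1 at depth 28

== LOOKUPS ==
["H2","H0","H0","H2","H2","H2","H2","H0","H2"]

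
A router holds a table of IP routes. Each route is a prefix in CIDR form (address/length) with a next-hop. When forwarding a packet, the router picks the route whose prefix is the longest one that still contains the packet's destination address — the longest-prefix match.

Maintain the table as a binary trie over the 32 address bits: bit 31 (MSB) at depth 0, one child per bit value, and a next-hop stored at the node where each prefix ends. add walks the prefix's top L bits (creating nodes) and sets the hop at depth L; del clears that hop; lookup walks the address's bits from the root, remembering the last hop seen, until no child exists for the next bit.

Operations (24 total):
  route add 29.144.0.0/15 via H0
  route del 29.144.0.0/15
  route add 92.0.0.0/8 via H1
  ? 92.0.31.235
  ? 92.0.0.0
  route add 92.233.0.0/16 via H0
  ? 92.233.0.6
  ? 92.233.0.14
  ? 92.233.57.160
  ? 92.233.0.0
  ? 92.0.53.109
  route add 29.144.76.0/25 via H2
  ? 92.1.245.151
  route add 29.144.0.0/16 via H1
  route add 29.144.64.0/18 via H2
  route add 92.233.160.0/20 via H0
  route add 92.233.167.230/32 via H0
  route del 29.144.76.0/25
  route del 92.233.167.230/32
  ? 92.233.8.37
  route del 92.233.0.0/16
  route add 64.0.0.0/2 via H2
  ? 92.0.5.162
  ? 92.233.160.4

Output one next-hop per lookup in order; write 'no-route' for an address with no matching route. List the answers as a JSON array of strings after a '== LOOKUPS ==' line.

Apply in order:
  add 29.144.0.0/15 -> H0 at depth 15
  - 29.144.0.0/15 clear@15
  add 92.0.0.0/8 -> H1 at depth 8
  lookup 92.0.31.235: bits 01011100 walk d0:-→d1:-→d2:-→d3:-→d4:-→d5:-→d6:-→d7:-→d8:H1 -> H1
  lookup 92.0.0.0: bits 01011100 walk d0:-→d1:-→d2:-→d3:-→d4:-→d5:-→d6:-→d7:-→d8:H1 -> H1
  add 92.233.0.0/16 -> H0 at depth 16
  lookup 92.233.0.6: bits 0101110011101001 walk d0:-→d1:-→d2:-→d3:-→d4:-→d5:-→d6:-→d7:-→d8:H1→d9:-→d10:-→d11:-→d12:-→d13:-→d14:-→d15:-→d16:H0 -> H0
  lookup 92.233.0.14: bits 0101110011101001 walk d0:-→d1:-→d2:-→d3:-→d4:-→d5:-→d6:-→d7:-→d8:H1→d9:-→d10:-→d11:-→d12:-→d13:-→d14:-→d15:-→d16:H0 -> H0
  lookup 92.233.57.160: bits 0101110011101001 walk d0:-→d1:-→d2:-→d3:-→d4:-→d5:-→d6:-→d7:-→d8:H1→d9:-→d10:-→d11:-→d12:-→d13:-→d14:-→d15:-→d16:H0 -> H0
  lookup 92.233.0.0: bits 0101110011101001 walk d0:-→d1:-→d2:-→d3:-→d4:-→d5:-→d6:-→d7:-→d8:H1→d9:-→d10:-→d11:-→d12:-→d13:-→d14:-→d15:-→d16:H0 -> H0
  lookup 92.0.53.109: bits 01011100 walk d0:-→d1:-→d2:-→d3:-→d4:-→d5:-→d6:-→d7:-→d8:H1 -> H1
  add 29.144.76.0/25 -> H2 at depth 25
  lookup 92.1.245.151: bits 01011100 walk d0:-→d1:-→d2:-→d3:-→d4:-→d5:-→d6:-→d7:-→d8:H1 -> H1
  add 29.144.0.0/16 -> H1 at depth 16
  add 29.144.64.0/18 -> H2 at depth 18
  add 92.233.160.0/20 -> H0 at depth 20
  add 92.233.167.230/32 -> H0 at depth 32
  - 29.144.76.0/25 clear@25
  - 92.233.167.230/32 clear@32
  lookup 92.233.8.37: bits 0101110011101001 walk d0:-→d1:-→d2:-→d3:-→d4:-→d5:-→d6:-→d7:-→d8:H1→d9:-→d10:-→d11:-→d12:-→d13:-→d14:-→d15:-→d16:H0 -> H0
  - 92.233.0.0/16 clear@16
  add 64.0.0.0/2 -> H2 at depth 2
  lookup 92.0.5.162: bits 01011100 walk d0:-→d1:-→d2:H2→d3:-→d4:-→d5:-→d6:-→d7:-→d8:H1 -> H1
  lookup 92.233.160.4: bits 010111001110100110100 walk d0:-→d1:-→d2:H2→d3:-→d4:-→d5:-→d6:-→d7:-→d8:H1→d9:-→d10:-→d11:-→d12:-→d13:-→d14:-→d15:-→d16:-→d17:-→d18:-→d19:-→d20:H0→d21:- -> H0

== LOOKUPS ==
["H1","H1","H0","H0","H0","H0","H1","H1","H0","H1","H0"]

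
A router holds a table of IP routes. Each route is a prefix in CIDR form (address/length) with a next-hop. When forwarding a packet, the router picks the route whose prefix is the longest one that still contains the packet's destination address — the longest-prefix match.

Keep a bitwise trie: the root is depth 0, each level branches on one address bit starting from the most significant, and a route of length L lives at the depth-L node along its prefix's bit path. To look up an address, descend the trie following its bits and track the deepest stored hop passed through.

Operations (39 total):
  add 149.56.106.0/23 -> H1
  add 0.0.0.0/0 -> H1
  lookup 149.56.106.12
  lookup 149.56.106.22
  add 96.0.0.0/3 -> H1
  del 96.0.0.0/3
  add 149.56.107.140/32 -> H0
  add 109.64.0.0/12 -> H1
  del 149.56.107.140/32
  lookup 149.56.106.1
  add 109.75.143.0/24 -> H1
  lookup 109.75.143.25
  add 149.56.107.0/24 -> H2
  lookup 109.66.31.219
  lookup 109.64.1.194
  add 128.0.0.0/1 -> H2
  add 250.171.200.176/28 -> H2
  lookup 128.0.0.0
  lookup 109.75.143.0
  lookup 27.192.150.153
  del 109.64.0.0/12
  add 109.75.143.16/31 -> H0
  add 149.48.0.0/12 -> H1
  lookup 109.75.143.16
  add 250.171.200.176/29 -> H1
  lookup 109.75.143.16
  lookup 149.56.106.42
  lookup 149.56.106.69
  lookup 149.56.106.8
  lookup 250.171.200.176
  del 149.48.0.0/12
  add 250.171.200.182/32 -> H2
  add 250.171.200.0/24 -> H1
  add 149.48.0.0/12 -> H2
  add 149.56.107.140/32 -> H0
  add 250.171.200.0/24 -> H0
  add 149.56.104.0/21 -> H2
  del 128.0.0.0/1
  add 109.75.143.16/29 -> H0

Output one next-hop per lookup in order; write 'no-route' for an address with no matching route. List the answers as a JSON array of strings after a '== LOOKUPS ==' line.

Process each operation:
  + 149.56.106.0/23 (H1) depth=23
  + 0.0.0.0/0 (H1) depth=0
  lookup 149.56.106.12: bits 10010101001110000110101 walk d0:H1→d1:-→d2:-→d3:-→d4:-→d5:-→d6:-→d7:-→d8:-→d9:-→d10:-→d11:-→d12:-→d13:-→d14:-→d15:-→d16:-→d17:-→d18:-→d19:-→d20:-→d21:-→d22:-→d23:H1 -> H1
  lookup 149.56.106.22: bits 10010101001110000110101 walk d0:H1→d1:-→d2:-→d3:-→d4:-→d5:-→d6:-→d7:-→d8:-→d9:-→d10:-→d11:-→d12:-→d13:-→d14:-→d15:-→d16:-→d17:-→d18:-→d19:-→d20:-→d21:-→d22:-→d23:H1 -> H1
  + 96.0.0.0/3 (H1) depth=3
  del 96.0.0.0/3 (clear depth 3)
  + 149.56.107.140/32 (H0) depth=32
  + 109.64.0.0/12 (H1) depth=12
  del 149.56.107.140/32 (clear depth 32)
  lookup 149.56.106.1: bits 10010101001110000110101 walk d0:H1→d1:-→d2:-→d3:-→d4:-→d5:-→d6:-→d7:-→d8:-→d9:-→d10:-→d11:-→d12:-→d13:-→d14:-→d15:-→d16:-→d17:-→d18:-→d19:-→d20:-→d21:-→d22:-→d23:H1 -> H1
  + 109.75.143.0/24 (H1) depth=24
  lookup 109.75.143.25: bits 011011010100101110001111 walk d0:H1→d1:-→d2:-→d3:-→d4:-→d5:-→d6:-→d7:-→d8:-→d9:-→d10:-→d11:-→d12:H1→d13:-→d14:-→d15:-→d16:-→d17:-→d18:-→d19:-→d20:-→d21:-→d22:-→d23:-→d24:H1 -> H1
  + 149.56.107.0/24 (H2) depth=24
  lookup 109.66.31.219: bits 011011010100 walk d0:H1→d1:-→d2:-→d3:-→d4:-→d5:-→d6:-→d7:-→d8:-→d9:-→d10:-→d11:-→d12:H1 -> H1
  lookup 109.64.1.194: bits 011011010100 walk d0:H1→d1:-→d2:-→d3:-→d4:-→d5:-→d6:-→d7:-→d8:-→d9:-→d10:-→d11:-→d12:H1 -> H1
  + 128.0.0.0/1 (H2) depth=1
  + 250.171.200.176/28 (H2) depth=28
  lookup 128.0.0.0: bits 100 walk d0:H1→d1:H2→d2:-→d3:- -> H2
  lookup 109.75.143.0: bits 011011010100101110001111 walk d0:H1→d1:-→d2:-→d3:-→d4:-→d5:-→d6:-→d7:-→d8:-→d9:-→d10:-→d11:-→d12:H1→d13:-→d14:-→d15:-→d16:-→d17:-→d18:-→d19:-→d20:-→d21:-→d22:-→d23:-→d24:H1 -> H1
  lookup 27.192.150.153: bits 0 walk d0:H1→d1:- -> H1
  del 109.64.0.0/12 (clear depth 12)
  + 109.75.143.16/31 (H0) depth=31
  + 149.48.0.0/12 (H1) depth=12
  lookup 109.75.143.16: bits 0110110101001011100011110001000 walk d0:H1→d1:-→d2:-→d3:-→d4:-→d5:-→d6:-→d7:-→d8:-→d9:-→d10:-→d11:-→d12:-→d13:-→d14:-→d15:-→d16:-→d17:-→d18:-→d19:-→d20:-→d21:-→d22:-→d23:-→d24:H1→d25:-→d26:-→d27:-→d28:-→d29:-→d30:-→d31:H0 -> H0
  + 250.171.200.176/29 (H1) depth=29
  lookup 109.75.143.16: bits 0110110101001011100011110001000 walk d0:H1→d1:-→d2:-→d3:-→d4:-→d5:-→d6:-→d7:-→d8:-→d9:-→d10:-→d11:-→d12:-→d13:-→d14:-→d15:-→d16:-→d17:-→d18:-→d19:-→d20:-→d21:-→d22:-→d23:-→d24:H1→d25:-→d26:-→d27:-→d28:-→d29:-→d30:-→d31:H0 -> H0
  lookup 149.56.106.42: bits 10010101001110000110101 walk d0:H1→d1:H2→d2:-→d3:-→d4:-→d5:-→d6:-→d7:-→d8:-→d9:-→d10:-→d11:-→d12:H1→d13:-→d14:-→d15:-→d16:-→d17:-→d18:-→d19:-→d20:-→d21:-→d22:-→d23:H1 -> H1
  lookup 149.56.106.69: bits 10010101001110000110101 walk d0:H1→d1:H2→d2:-→d3:-→d4:-→d5:-→d6:-→d7:-→d8:-→d9:-→d10:-→d11:-→d12:H1→d13:-→d14:-→d15:-→d16:-→d17:-→d18:-→d19:-→d20:-→d21:-→d22:-→d23:H1 -> H1
  lookup 149.56.106.8: bits 10010101001110000110101 walk d0:H1→d1:H2→d2:-→d3:-→d4:-→d5:-→d6:-→d7:-→d8:-→d9:-→d10:-→d11:-→d12:H1→d13:-→d14:-→d15:-→d16:-→d17:-→d18:-→d19:-→d20:-→d21:-→d22:-→d23:H1 -> H1
  lookup 250.171.200.176: bits 11111010101010111100100010110 walk d0:H1→d1:H2→d2:-→d3:-→d4:-→d5:-→d6:-→d7:-→d8:-→d9:-→d10:-→d11:-→d12:-→d13:-→d14:-→d15:-→d16:-→d17:-→d18:-→d19:-→d20:-→d21:-→d22:-→d23:-→d24:-→d25:-→d26:-→d27:-→d28:H2→d29:H1 -> H1
  del 149.48.0.0/12 (clear depth 12)
  + 250.171.200.182/32 (H2) depth=32
  + 250.171.200.0/24 (H1) depth=24
  + 149.48.0.0/12 (H2) depth=12
  + 149.56.107.140/32 (H0) depth=32
  + 250.171.200.0/24 (H0) depth=24
  + 149.56.104.0/21 (H2) depth=21
  del 128.0.0.0/1 (clear depth 1)
  + 109.75.143.16/29 (H0) depth=29

== LOOKUPS ==
["H1","H1","H1","H1","H1","H1","H2","H1","H1","H0","H0","H1","H1","H1","H1"]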